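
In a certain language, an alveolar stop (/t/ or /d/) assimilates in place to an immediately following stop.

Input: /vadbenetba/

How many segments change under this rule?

/d/ before /b/ (labial) → [b]
/t/ before /b/ (labial) → [p]
2 segments change.

2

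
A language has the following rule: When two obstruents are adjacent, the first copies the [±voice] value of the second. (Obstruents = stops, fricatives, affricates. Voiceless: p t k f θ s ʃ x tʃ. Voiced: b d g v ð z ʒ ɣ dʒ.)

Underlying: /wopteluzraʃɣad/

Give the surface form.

[wopteluzraʒɣad]

/ʃ/ before /ɣ/ (voiced) → [ʒ]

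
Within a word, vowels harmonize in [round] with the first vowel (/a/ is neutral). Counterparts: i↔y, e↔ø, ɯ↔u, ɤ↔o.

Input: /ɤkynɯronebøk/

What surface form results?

[ɤkinɯrɤnebek]

/y/ harmonizes with /ɤ/ ([-round]) → [i]
/o/ harmonizes with /ɤ/ ([-round]) → [ɤ]
/ø/ harmonizes with /ɤ/ ([-round]) → [e]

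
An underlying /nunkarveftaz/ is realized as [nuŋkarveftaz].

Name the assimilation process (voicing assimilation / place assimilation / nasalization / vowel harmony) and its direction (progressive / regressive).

place assimilation, regressive

/n/→[ŋ].
Each target copies a feature from the following segment, so the direction is regressive.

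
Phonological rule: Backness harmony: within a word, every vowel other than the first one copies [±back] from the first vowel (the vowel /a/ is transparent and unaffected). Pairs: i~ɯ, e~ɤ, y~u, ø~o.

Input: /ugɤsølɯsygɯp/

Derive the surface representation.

/ø/ harmonizes with /u/ ([+back]) → [o]
/y/ harmonizes with /u/ ([+back]) → [u]

[ugɤsolɯsugɯp]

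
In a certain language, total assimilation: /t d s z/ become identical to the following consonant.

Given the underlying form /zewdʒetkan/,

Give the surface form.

[zewdʒekkan]

/t/ before /k/ → [k] (total assimilation)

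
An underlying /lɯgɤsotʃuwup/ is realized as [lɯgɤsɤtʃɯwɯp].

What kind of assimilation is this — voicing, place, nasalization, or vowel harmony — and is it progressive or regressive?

vowel harmony, progressive

/o/→[ɤ] /u/→[ɯ] /u/→[ɯ].
Vowels agree with the first vowel, so the harmony is progressive.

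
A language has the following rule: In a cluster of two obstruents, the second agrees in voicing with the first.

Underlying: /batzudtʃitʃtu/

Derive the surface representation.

[batsuddʒitʃtu]

/z/ after /t/ (voiceless) → [s]
/tʃ/ after /d/ (voiced) → [dʒ]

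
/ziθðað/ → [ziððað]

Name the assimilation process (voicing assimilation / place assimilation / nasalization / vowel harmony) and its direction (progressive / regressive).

voicing assimilation, regressive

/θ/→[ð].
Each target copies a feature from the following segment, so the direction is regressive.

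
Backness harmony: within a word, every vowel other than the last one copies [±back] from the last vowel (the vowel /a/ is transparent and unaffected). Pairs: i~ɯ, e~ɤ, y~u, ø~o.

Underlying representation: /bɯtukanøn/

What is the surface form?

/ɯ/ harmonizes with /ø/ ([-back]) → [i]
/u/ harmonizes with /ø/ ([-back]) → [y]

[bitykanøn]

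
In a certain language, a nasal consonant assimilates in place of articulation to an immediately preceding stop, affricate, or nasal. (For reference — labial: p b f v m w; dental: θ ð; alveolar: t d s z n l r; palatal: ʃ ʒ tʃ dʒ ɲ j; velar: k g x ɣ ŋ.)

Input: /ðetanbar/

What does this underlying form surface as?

no segment meets the rule's conditions; no change.

[ðetanbar]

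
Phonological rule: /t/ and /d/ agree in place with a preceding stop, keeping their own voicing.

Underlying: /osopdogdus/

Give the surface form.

/d/ after /p/ (labial) → [b]
/d/ after /g/ (velar) → [g]

[osopboggus]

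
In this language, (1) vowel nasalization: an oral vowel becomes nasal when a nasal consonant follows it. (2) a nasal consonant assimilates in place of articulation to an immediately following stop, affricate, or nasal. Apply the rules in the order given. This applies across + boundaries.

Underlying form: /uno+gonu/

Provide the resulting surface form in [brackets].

Rule 1: /u/ before nasal /n/ → [ũ]
Rule 1: /o/ before nasal /n/ → [õ]
After rule 1: ũno+gõnu
Rule 2: no segment meets the rule's conditions; no change.

[ũno+gõnu]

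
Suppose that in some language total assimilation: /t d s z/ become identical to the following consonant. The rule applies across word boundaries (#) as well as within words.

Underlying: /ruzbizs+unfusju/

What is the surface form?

[rubbiss+unfujju]

/z/ before /b/ → [b] (total assimilation)
/z/ before /s/ → [s] (total assimilation)
/s/ before /j/ → [j] (total assimilation)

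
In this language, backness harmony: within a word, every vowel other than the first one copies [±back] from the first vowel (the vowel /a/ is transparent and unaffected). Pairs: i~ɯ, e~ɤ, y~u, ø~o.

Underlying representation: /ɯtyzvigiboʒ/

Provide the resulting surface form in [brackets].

/y/ harmonizes with /ɯ/ ([+back]) → [u]
/i/ harmonizes with /ɯ/ ([+back]) → [ɯ]
/i/ harmonizes with /ɯ/ ([+back]) → [ɯ]

[ɯtuzvɯgɯboʒ]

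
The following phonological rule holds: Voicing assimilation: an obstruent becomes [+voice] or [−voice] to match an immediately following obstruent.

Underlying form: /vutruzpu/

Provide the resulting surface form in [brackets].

/z/ before /p/ (voiceless) → [s]

[vutruspu]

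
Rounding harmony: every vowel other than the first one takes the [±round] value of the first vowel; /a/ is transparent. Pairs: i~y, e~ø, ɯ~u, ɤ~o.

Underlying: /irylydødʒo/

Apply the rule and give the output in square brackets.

/y/ harmonizes with /i/ ([-round]) → [i]
/y/ harmonizes with /i/ ([-round]) → [i]
/ø/ harmonizes with /i/ ([-round]) → [e]
/o/ harmonizes with /i/ ([-round]) → [ɤ]

[irilidedʒɤ]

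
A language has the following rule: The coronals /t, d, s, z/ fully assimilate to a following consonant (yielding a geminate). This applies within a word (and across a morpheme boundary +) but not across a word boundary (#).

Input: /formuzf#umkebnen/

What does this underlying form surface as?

/z/ before /f/ → [f] (total assimilation)

[formuff#umkebnen]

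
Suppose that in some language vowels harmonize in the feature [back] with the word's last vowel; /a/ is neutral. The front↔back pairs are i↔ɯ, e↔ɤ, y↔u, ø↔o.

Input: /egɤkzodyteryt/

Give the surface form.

/ɤ/ harmonizes with /y/ ([-back]) → [e]
/o/ harmonizes with /y/ ([-back]) → [ø]

[egekzødyteryt]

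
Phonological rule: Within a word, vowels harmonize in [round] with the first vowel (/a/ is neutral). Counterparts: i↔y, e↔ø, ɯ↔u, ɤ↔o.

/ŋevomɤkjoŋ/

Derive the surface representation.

[ŋevɤmɤkjɤŋ]

/o/ harmonizes with /e/ ([-round]) → [ɤ]
/o/ harmonizes with /e/ ([-round]) → [ɤ]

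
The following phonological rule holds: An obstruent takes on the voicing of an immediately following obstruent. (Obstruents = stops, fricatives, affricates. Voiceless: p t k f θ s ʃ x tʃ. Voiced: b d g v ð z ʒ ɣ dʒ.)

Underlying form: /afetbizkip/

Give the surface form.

/t/ before /b/ (voiced) → [d]
/z/ before /k/ (voiceless) → [s]

[afedbiskip]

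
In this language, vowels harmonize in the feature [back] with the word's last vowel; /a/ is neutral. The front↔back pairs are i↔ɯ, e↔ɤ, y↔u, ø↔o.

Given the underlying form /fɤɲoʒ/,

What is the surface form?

no segment meets the rule's conditions; no change.

[fɤɲoʒ]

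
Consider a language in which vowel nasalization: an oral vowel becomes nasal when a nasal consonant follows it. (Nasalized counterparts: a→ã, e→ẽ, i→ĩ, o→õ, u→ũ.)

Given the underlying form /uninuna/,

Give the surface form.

[ũnĩnũna]

/u/ before nasal /n/ → [ũ]
/i/ before nasal /n/ → [ĩ]
/u/ before nasal /n/ → [ũ]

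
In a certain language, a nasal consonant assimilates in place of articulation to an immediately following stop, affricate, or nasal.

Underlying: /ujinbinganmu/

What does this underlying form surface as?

/n/ before /b/ (labial) → [m]
/n/ before /g/ (velar) → [ŋ]
/n/ before /m/ (labial) → [m]

[ujimbiŋgammu]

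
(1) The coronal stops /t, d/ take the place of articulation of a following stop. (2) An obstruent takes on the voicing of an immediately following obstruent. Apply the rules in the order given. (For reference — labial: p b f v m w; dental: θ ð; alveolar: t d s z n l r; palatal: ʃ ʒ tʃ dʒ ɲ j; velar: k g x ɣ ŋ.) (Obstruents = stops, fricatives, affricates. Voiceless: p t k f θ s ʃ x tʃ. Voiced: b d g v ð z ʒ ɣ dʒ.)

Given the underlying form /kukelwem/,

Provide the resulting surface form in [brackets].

Rule 1: no segment meets the rule's conditions; no change.
After rule 1: kukelwem
Rule 2: no segment meets the rule's conditions; no change.

[kukelwem]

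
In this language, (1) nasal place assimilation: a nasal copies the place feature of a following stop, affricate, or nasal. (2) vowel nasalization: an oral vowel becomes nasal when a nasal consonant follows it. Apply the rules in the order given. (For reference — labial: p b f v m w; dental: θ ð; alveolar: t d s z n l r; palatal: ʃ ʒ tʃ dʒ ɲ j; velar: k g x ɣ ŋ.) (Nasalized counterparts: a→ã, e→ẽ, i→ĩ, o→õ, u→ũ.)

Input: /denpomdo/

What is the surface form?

Rule 1: /n/ before /p/ (labial) → [m]
Rule 1: /m/ before /d/ (alveolar) → [n]
After rule 1: dempondo
Rule 2: /e/ before nasal /m/ → [ẽ]
Rule 2: /o/ before nasal /n/ → [õ]

[dẽmpõndo]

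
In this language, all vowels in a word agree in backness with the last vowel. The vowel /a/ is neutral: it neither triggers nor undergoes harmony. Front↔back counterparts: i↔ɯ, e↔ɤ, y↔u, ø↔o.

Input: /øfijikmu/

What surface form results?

[ofɯjɯkmu]

/ø/ harmonizes with /u/ ([+back]) → [o]
/i/ harmonizes with /u/ ([+back]) → [ɯ]
/i/ harmonizes with /u/ ([+back]) → [ɯ]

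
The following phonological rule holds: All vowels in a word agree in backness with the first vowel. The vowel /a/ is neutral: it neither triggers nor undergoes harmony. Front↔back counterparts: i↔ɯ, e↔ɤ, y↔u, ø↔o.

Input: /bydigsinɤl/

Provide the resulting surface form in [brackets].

/ɤ/ harmonizes with /y/ ([-back]) → [e]

[bydigsinel]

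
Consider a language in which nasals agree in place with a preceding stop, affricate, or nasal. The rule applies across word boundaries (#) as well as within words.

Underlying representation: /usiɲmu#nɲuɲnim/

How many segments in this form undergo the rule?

/m/ after /ɲ/ (palatal) → [ɲ]
/ɲ/ after /n/ (alveolar) → [n]
/n/ after /ɲ/ (palatal) → [ɲ]
3 segments change.

3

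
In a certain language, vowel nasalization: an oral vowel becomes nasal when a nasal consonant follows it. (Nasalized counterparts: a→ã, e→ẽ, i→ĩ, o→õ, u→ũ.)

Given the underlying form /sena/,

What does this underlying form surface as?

/e/ before nasal /n/ → [ẽ]

[sẽna]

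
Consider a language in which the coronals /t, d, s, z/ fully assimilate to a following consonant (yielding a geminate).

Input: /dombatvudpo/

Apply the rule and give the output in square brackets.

[dombavvuppo]

/t/ before /v/ → [v] (total assimilation)
/d/ before /p/ → [p] (total assimilation)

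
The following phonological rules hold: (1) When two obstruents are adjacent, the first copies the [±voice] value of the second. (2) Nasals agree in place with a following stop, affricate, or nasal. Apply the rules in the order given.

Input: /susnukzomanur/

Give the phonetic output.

[susnugzomanur]

Rule 1: /k/ before /z/ (voiced) → [g]
After rule 1: susnugzomanur
Rule 2: no segment meets the rule's conditions; no change.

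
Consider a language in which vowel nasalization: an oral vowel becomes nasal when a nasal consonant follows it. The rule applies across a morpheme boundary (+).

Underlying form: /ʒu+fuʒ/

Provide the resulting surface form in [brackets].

[ʒu+fuʒ]

no segment meets the rule's conditions; no change.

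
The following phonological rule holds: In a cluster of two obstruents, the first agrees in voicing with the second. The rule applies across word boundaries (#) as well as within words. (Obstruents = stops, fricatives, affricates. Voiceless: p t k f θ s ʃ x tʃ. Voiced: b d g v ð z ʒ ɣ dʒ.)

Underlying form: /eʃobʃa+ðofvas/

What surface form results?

/b/ before /ʃ/ (voiceless) → [p]
/f/ before /v/ (voiced) → [v]

[eʃopʃa+ðovvas]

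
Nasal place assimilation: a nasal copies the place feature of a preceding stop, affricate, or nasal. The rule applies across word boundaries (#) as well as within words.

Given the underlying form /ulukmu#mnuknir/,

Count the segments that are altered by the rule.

3

/m/ after /k/ (velar) → [ŋ]
/n/ after /m/ (labial) → [m]
/n/ after /k/ (velar) → [ŋ]
3 segments change.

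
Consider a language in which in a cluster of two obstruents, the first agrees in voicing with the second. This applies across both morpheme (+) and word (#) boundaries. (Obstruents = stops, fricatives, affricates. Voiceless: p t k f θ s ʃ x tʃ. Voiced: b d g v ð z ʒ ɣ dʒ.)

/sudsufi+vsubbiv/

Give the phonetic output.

[sutsufi+fsubbiv]

/d/ before /s/ (voiceless) → [t]
/v/ before /s/ (voiceless) → [f]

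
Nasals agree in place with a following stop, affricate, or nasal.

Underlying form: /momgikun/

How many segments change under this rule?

/m/ before /g/ (velar) → [ŋ]
1 segment changes.

1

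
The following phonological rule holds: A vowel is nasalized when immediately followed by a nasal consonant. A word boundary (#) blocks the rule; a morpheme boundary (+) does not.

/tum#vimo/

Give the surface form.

/u/ before nasal /m/ → [ũ]
/i/ before nasal /m/ → [ĩ]

[tũm#vĩmo]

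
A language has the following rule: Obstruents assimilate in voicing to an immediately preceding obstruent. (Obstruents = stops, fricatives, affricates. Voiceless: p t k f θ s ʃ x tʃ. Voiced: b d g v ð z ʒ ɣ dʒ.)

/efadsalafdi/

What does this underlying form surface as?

/s/ after /d/ (voiced) → [z]
/d/ after /f/ (voiceless) → [t]

[efadzalafti]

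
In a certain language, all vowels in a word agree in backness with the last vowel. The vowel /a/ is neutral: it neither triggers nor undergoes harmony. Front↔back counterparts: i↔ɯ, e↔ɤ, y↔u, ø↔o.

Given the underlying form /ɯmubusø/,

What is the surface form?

/ɯ/ harmonizes with /ø/ ([-back]) → [i]
/u/ harmonizes with /ø/ ([-back]) → [y]
/u/ harmonizes with /ø/ ([-back]) → [y]

[imybysø]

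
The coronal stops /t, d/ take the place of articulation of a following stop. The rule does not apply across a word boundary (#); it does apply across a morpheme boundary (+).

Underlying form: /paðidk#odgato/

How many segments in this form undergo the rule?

/d/ before /k/ (velar) → [g]
/d/ before /g/ (velar) → [g]
2 segments change.

2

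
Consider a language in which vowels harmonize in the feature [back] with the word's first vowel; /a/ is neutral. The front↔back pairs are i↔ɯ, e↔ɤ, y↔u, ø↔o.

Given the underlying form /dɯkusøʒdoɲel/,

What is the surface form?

/ø/ harmonizes with /ɯ/ ([+back]) → [o]
/e/ harmonizes with /ɯ/ ([+back]) → [ɤ]

[dɯkusoʒdoɲɤl]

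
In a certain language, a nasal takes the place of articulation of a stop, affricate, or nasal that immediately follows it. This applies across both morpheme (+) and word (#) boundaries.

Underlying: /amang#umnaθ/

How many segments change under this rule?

2

/n/ before /g/ (velar) → [ŋ]
/m/ before /n/ (alveolar) → [n]
2 segments change.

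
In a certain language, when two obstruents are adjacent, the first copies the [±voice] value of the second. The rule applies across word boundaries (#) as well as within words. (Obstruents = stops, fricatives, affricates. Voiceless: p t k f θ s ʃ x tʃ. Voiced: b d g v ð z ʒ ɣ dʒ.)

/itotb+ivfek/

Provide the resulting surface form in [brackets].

/t/ before /b/ (voiced) → [d]
/v/ before /f/ (voiceless) → [f]

[itodb+iffek]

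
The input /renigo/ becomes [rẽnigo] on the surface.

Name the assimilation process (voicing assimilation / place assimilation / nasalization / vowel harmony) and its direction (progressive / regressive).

/e/→[ẽ].
Each target copies a feature from the following segment, so the direction is regressive.

nasalization, regressive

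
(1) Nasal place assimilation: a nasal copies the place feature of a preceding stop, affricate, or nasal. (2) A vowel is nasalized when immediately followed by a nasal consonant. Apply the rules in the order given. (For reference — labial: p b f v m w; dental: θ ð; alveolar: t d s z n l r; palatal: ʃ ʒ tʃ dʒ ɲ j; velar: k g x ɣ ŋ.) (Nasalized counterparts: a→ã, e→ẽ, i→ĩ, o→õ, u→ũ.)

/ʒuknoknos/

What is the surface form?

Rule 1: /n/ after /k/ (velar) → [ŋ]
Rule 1: /n/ after /k/ (velar) → [ŋ]
After rule 1: ʒukŋokŋos
Rule 2: no segment meets the rule's conditions; no change.

[ʒukŋokŋos]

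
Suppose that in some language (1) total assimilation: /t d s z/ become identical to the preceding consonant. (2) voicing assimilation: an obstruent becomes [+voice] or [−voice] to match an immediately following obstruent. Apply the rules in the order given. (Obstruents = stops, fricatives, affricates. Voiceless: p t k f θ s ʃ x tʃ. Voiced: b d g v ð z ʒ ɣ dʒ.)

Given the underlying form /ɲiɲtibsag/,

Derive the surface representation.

Rule 1: /t/ after /ɲ/ → [ɲ] (total assimilation)
Rule 1: /s/ after /b/ → [b] (total assimilation)
After rule 1: ɲiɲɲibbag
Rule 2: no segment meets the rule's conditions; no change.

[ɲiɲɲibbag]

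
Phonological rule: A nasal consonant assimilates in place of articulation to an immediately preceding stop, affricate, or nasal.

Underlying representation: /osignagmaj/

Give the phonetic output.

[osigŋagŋaj]

/n/ after /g/ (velar) → [ŋ]
/m/ after /g/ (velar) → [ŋ]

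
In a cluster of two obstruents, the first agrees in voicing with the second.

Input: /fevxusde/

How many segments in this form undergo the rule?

2

/v/ before /x/ (voiceless) → [f]
/s/ before /d/ (voiced) → [z]
2 segments change.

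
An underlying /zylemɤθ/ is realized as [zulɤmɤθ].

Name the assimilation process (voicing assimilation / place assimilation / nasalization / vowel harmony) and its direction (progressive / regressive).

/y/→[u] /e/→[ɤ].
Vowels agree with the last vowel, so the harmony is regressive.

vowel harmony, regressive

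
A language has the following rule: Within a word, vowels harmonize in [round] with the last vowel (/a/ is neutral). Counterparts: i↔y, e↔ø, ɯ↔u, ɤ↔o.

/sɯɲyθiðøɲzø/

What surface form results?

/ɯ/ harmonizes with /ø/ ([+round]) → [u]
/i/ harmonizes with /ø/ ([+round]) → [y]

[suɲyθyðøɲzø]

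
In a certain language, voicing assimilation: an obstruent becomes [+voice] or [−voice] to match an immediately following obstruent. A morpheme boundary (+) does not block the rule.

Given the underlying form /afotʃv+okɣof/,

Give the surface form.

[afodʒv+ogɣof]

/tʃ/ before /v/ (voiced) → [dʒ]
/k/ before /ɣ/ (voiced) → [g]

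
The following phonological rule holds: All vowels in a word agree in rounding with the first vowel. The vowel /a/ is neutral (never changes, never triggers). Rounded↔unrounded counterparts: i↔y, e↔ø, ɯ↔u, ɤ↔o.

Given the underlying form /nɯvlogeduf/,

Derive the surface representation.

/o/ harmonizes with /ɯ/ ([-round]) → [ɤ]
/u/ harmonizes with /ɯ/ ([-round]) → [ɯ]

[nɯvlɤgedɯf]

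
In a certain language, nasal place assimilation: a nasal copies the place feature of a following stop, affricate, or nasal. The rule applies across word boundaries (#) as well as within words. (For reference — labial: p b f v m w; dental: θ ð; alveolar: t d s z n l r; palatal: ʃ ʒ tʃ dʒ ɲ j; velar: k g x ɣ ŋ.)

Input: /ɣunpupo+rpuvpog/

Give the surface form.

/n/ before /p/ (labial) → [m]

[ɣumpupo+rpuvpog]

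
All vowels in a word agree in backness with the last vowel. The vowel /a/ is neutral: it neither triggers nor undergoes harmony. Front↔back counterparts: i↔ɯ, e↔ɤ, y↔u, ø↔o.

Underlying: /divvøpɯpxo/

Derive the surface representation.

/i/ harmonizes with /o/ ([+back]) → [ɯ]
/ø/ harmonizes with /o/ ([+back]) → [o]

[dɯvvopɯpxo]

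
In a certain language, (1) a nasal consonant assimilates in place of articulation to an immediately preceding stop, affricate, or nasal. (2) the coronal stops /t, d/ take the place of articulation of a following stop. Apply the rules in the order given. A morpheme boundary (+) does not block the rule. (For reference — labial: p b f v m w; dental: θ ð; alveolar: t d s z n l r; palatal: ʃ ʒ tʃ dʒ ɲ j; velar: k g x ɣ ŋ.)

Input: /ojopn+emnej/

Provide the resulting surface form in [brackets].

Rule 1: /n/ after /p/ (labial) → [m]
Rule 1: /n/ after /m/ (labial) → [m]
After rule 1: ojopm+emmej
Rule 2: no segment meets the rule's conditions; no change.

[ojopm+emmej]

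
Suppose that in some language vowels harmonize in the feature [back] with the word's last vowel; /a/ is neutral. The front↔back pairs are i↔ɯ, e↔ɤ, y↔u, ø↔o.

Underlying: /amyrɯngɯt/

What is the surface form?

/y/ harmonizes with /ɯ/ ([+back]) → [u]

[amurɯngɯt]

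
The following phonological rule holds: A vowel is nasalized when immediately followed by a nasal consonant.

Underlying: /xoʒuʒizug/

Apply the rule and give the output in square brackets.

no segment meets the rule's conditions; no change.

[xoʒuʒizug]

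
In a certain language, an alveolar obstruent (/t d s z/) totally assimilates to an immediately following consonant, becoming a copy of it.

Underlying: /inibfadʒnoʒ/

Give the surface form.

[inibfadʒnoʒ]

no segment meets the rule's conditions; no change.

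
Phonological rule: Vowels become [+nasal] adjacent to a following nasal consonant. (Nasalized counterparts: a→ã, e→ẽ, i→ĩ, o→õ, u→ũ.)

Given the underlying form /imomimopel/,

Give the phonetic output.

[ĩmõmĩmopel]

/i/ before nasal /m/ → [ĩ]
/o/ before nasal /m/ → [õ]
/i/ before nasal /m/ → [ĩ]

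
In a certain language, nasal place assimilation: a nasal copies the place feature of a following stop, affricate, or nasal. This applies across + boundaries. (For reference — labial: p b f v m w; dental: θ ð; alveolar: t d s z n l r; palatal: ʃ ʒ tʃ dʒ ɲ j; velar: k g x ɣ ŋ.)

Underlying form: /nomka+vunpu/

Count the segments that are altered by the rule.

/m/ before /k/ (velar) → [ŋ]
/n/ before /p/ (labial) → [m]
2 segments change.

2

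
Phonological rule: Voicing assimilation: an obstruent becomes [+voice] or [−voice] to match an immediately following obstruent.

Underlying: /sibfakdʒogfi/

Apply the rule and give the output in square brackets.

/b/ before /f/ (voiceless) → [p]
/k/ before /dʒ/ (voiced) → [g]
/g/ before /f/ (voiceless) → [k]

[sipfagdʒokfi]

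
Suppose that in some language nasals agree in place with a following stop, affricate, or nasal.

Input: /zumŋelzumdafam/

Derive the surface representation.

[zuŋŋelzundafam]

/m/ before /ŋ/ (velar) → [ŋ]
/m/ before /d/ (alveolar) → [n]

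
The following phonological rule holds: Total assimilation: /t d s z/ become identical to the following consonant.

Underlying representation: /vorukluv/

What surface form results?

no segment meets the rule's conditions; no change.

[vorukluv]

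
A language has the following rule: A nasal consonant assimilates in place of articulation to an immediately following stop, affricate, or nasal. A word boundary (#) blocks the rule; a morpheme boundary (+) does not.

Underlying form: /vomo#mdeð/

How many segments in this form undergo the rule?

1

/m/ before /d/ (alveolar) → [n]
1 segment changes.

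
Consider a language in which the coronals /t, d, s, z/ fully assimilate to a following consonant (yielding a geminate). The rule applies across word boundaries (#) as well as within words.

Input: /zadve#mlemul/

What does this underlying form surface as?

[zavve#mlemul]

/d/ before /v/ → [v] (total assimilation)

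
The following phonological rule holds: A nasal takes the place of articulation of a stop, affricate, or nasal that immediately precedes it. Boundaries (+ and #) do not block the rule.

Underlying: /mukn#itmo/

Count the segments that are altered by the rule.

2

/n/ after /k/ (velar) → [ŋ]
/m/ after /t/ (alveolar) → [n]
2 segments change.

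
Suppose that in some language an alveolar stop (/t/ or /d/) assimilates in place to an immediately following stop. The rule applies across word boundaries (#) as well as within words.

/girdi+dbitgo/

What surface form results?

/d/ before /b/ (labial) → [b]
/t/ before /g/ (velar) → [k]

[girdi+bbikgo]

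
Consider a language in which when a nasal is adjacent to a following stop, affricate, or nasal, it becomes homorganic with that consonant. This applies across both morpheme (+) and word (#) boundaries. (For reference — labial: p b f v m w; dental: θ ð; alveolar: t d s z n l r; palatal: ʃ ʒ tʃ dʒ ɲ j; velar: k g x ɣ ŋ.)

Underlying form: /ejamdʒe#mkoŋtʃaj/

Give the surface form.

/m/ before /dʒ/ (palatal) → [ɲ]
/m/ before /k/ (velar) → [ŋ]
/ŋ/ before /tʃ/ (palatal) → [ɲ]

[ejaɲdʒe#ŋkoɲtʃaj]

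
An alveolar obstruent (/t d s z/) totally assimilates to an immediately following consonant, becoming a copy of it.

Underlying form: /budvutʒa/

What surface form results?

/d/ before /v/ → [v] (total assimilation)
/t/ before /ʒ/ → [ʒ] (total assimilation)

[buvvuʒʒa]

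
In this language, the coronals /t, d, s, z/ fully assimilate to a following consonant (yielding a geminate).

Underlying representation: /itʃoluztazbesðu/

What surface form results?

/z/ before /t/ → [t] (total assimilation)
/z/ before /b/ → [b] (total assimilation)
/s/ before /ð/ → [ð] (total assimilation)

[itʃoluttabbeððu]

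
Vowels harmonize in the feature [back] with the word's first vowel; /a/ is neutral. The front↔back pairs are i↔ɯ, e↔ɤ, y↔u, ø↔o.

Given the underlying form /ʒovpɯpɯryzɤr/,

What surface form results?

[ʒovpɯpɯruzɤr]

/y/ harmonizes with /o/ ([+back]) → [u]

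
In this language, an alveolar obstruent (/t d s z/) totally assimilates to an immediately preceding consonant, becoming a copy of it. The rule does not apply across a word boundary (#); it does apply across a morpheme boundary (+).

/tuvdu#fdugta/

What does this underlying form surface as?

[tuvvu#ffugga]

/d/ after /v/ → [v] (total assimilation)
/d/ after /f/ → [f] (total assimilation)
/t/ after /g/ → [g] (total assimilation)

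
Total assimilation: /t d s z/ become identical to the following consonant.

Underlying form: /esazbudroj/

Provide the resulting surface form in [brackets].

[esabburroj]

/z/ before /b/ → [b] (total assimilation)
/d/ before /r/ → [r] (total assimilation)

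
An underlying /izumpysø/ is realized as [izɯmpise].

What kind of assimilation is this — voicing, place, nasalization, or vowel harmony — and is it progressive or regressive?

/u/→[ɯ] /y/→[i] /ø/→[e].
Vowels agree with the first vowel, so the harmony is progressive.

vowel harmony, progressive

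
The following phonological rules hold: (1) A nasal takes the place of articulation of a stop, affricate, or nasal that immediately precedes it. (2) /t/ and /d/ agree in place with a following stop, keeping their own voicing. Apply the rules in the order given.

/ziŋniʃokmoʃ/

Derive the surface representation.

Rule 1: /n/ after /ŋ/ (velar) → [ŋ]
Rule 1: /m/ after /k/ (velar) → [ŋ]
After rule 1: ziŋŋiʃokŋoʃ
Rule 2: no segment meets the rule's conditions; no change.

[ziŋŋiʃokŋoʃ]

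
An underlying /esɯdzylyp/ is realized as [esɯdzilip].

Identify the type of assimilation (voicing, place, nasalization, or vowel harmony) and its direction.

/y/→[i] /y/→[i].
Vowels agree with the first vowel, so the harmony is progressive.

vowel harmony, progressive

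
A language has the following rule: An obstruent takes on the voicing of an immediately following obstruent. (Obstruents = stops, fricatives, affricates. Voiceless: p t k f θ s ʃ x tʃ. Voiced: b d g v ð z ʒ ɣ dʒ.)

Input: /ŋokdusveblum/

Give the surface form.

/k/ before /d/ (voiced) → [g]
/s/ before /v/ (voiced) → [z]

[ŋogduzveblum]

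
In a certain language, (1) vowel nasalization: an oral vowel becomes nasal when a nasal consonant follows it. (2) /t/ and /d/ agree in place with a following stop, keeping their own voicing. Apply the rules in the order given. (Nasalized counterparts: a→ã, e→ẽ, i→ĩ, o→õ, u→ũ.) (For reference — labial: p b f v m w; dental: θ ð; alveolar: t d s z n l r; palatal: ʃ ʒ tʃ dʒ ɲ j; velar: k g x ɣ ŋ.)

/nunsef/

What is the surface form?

Rule 1: /u/ before nasal /n/ → [ũ]
After rule 1: nũnsef
Rule 2: no segment meets the rule's conditions; no change.

[nũnsef]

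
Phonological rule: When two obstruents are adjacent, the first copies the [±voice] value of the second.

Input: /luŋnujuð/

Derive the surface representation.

no segment meets the rule's conditions; no change.

[luŋnujuð]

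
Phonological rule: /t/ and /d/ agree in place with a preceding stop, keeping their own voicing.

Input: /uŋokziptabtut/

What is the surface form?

[uŋokzippabput]

/t/ after /p/ (labial) → [p]
/t/ after /b/ (labial) → [p]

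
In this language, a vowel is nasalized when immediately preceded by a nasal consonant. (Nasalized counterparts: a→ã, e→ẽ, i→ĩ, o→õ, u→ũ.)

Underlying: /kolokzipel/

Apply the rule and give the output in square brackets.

[kolokzipel]

no segment meets the rule's conditions; no change.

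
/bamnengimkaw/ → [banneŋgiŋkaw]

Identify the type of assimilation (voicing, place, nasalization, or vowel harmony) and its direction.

place assimilation, regressive

/m/→[n] /n/→[ŋ] /m/→[ŋ].
Each target copies a feature from the following segment, so the direction is regressive.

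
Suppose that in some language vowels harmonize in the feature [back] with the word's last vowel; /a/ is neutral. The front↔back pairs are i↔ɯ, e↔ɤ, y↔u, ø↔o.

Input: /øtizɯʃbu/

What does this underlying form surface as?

[otɯzɯʃbu]

/ø/ harmonizes with /u/ ([+back]) → [o]
/i/ harmonizes with /u/ ([+back]) → [ɯ]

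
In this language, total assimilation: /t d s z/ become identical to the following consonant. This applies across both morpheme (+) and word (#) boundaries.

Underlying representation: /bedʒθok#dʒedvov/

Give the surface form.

[bedʒθok#dʒevvov]

/d/ before /v/ → [v] (total assimilation)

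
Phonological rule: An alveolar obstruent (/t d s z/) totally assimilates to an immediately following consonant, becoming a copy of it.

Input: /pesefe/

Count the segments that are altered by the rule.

0

No segment meets the rule's conditions.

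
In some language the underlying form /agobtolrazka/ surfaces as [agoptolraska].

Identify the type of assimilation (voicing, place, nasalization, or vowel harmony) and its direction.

voicing assimilation, regressive

/b/→[p] /z/→[s].
Each target copies a feature from the following segment, so the direction is regressive.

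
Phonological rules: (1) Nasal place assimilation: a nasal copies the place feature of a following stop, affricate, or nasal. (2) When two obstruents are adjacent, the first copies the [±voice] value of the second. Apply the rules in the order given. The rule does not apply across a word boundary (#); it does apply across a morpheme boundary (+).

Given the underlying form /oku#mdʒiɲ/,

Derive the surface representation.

Rule 1: /m/ before /dʒ/ (palatal) → [ɲ]
After rule 1: oku#ɲdʒiɲ
Rule 2: no segment meets the rule's conditions; no change.

[oku#ɲdʒiɲ]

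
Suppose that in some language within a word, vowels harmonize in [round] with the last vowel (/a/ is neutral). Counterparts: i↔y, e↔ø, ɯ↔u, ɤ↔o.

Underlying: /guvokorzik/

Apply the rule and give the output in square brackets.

/u/ harmonizes with /i/ ([-round]) → [ɯ]
/o/ harmonizes with /i/ ([-round]) → [ɤ]
/o/ harmonizes with /i/ ([-round]) → [ɤ]

[gɯvɤkɤrzik]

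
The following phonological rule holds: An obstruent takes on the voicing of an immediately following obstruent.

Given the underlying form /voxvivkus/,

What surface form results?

/x/ before /v/ (voiced) → [ɣ]
/v/ before /k/ (voiceless) → [f]

[voɣvifkus]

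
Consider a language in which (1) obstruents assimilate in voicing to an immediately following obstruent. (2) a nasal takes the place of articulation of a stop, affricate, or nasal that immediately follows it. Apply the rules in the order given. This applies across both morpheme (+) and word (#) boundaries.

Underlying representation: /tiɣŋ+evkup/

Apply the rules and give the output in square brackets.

[tiɣŋ+efkup]

Rule 1: /v/ before /k/ (voiceless) → [f]
After rule 1: tiɣŋ+efkup
Rule 2: no segment meets the rule's conditions; no change.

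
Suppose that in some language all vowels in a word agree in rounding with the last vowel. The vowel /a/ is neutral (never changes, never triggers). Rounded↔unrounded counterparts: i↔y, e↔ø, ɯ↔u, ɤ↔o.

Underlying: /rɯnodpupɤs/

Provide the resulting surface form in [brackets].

/o/ harmonizes with /ɤ/ ([-round]) → [ɤ]
/u/ harmonizes with /ɤ/ ([-round]) → [ɯ]

[rɯnɤdpɯpɤs]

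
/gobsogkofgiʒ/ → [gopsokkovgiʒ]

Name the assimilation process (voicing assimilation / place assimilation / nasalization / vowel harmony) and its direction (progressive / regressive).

/b/→[p] /g/→[k] /f/→[v].
Each target copies a feature from the following segment, so the direction is regressive.

voicing assimilation, regressive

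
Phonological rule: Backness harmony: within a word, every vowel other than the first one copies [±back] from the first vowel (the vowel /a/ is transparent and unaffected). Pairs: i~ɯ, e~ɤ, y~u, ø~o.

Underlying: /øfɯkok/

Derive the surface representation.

[øfikøk]

/ɯ/ harmonizes with /ø/ ([-back]) → [i]
/o/ harmonizes with /ø/ ([-back]) → [ø]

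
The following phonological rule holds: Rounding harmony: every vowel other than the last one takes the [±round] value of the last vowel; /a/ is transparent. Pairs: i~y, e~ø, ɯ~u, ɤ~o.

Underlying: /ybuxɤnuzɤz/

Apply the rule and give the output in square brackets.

[ibɯxɤnɯzɤz]

/y/ harmonizes with /ɤ/ ([-round]) → [i]
/u/ harmonizes with /ɤ/ ([-round]) → [ɯ]
/u/ harmonizes with /ɤ/ ([-round]) → [ɯ]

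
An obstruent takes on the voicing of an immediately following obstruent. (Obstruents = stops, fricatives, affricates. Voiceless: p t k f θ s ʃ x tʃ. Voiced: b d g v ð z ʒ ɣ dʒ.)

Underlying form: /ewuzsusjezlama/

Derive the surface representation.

[ewussusjezlama]

/z/ before /s/ (voiceless) → [s]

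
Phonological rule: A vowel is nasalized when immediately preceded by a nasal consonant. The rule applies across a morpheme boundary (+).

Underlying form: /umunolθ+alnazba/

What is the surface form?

/u/ after nasal /m/ → [ũ]
/o/ after nasal /n/ → [õ]
/a/ after nasal /n/ → [ã]

[umũnõlθ+alnãzba]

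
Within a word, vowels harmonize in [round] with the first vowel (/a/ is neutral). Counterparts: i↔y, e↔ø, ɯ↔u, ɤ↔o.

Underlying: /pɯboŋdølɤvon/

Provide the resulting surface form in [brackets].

/o/ harmonizes with /ɯ/ ([-round]) → [ɤ]
/ø/ harmonizes with /ɯ/ ([-round]) → [e]
/o/ harmonizes with /ɯ/ ([-round]) → [ɤ]

[pɯbɤŋdelɤvɤn]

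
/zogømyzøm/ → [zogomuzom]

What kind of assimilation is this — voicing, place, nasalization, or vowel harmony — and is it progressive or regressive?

vowel harmony, progressive

/ø/→[o] /y/→[u] /ø/→[o].
Vowels agree with the first vowel, so the harmony is progressive.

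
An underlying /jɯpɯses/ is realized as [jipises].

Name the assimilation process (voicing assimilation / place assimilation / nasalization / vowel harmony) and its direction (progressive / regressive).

/ɯ/→[i] /ɯ/→[i].
Vowels agree with the last vowel, so the harmony is regressive.

vowel harmony, regressive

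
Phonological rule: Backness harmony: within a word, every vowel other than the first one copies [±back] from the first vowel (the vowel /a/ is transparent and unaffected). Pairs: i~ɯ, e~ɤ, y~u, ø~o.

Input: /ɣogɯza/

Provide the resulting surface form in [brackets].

[ɣogɯza]

no segment meets the rule's conditions; no change.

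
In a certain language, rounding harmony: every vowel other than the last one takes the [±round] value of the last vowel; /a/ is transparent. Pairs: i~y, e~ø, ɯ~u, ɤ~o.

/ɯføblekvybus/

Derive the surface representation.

/ɯ/ harmonizes with /u/ ([+round]) → [u]
/e/ harmonizes with /u/ ([+round]) → [ø]

[uføbløkvybus]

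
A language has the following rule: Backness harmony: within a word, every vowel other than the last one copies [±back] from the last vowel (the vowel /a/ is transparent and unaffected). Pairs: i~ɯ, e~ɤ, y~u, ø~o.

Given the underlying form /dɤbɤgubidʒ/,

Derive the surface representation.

/ɤ/ harmonizes with /i/ ([-back]) → [e]
/ɤ/ harmonizes with /i/ ([-back]) → [e]
/u/ harmonizes with /i/ ([-back]) → [y]

[debegybidʒ]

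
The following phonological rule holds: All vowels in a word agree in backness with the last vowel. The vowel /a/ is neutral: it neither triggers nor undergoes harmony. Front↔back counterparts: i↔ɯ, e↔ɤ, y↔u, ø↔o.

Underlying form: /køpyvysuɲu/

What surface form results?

/ø/ harmonizes with /u/ ([+back]) → [o]
/y/ harmonizes with /u/ ([+back]) → [u]
/y/ harmonizes with /u/ ([+back]) → [u]

[kopuvusuɲu]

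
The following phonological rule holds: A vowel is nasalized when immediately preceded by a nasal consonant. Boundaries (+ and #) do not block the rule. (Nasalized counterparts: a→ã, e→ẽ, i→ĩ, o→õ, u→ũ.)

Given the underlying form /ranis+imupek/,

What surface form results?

[ranĩs+imũpek]

/i/ after nasal /n/ → [ĩ]
/u/ after nasal /m/ → [ũ]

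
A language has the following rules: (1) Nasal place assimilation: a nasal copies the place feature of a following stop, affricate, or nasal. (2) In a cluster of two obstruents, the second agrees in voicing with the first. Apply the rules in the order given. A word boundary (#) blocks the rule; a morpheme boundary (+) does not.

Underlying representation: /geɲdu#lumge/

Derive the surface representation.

[gendu#luŋge]

Rule 1: /ɲ/ before /d/ (alveolar) → [n]
Rule 1: /m/ before /g/ (velar) → [ŋ]
After rule 1: gendu#luŋge
Rule 2: no segment meets the rule's conditions; no change.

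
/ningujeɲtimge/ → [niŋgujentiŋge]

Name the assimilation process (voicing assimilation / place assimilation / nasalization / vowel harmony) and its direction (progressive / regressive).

/n/→[ŋ] /ɲ/→[n] /m/→[ŋ].
Each target copies a feature from the following segment, so the direction is regressive.

place assimilation, regressive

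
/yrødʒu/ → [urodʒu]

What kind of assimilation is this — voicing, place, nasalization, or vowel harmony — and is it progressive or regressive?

vowel harmony, regressive

/y/→[u] /ø/→[o].
Vowels agree with the last vowel, so the harmony is regressive.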